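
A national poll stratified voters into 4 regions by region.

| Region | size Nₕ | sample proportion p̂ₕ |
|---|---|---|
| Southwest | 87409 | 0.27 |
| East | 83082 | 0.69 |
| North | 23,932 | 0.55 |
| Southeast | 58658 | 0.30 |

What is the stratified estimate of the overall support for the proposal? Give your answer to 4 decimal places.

N = 87409 + 83082 + 23932 + 58658 = 253081.
Overall proportion = Σ (Nₕ/N)·p̂ₕ.
Σ Nₕp̂ₕ = 23600.43 + 57326.58 + 13162.6 + 17597.4 = 111687.01.
111687.01 / 253081 = 0.441309... → 0.4413.

0.4413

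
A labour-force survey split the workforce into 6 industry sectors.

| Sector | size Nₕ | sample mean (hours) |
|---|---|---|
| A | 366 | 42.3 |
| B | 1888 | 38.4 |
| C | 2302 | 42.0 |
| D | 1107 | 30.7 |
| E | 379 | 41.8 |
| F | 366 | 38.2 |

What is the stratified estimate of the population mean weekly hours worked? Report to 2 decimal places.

38.78

N = 6408; weights Wₕ = Nₕ/N = (0.0571, 0.2946, 0.3592, 0.1728, 0.0591, 0.0571).
x̄_st = Σ Wₕ·x̄ₕ = 0.0571·42.3 + 0.2946·38.4 + 0.3592·42.0 + 0.1728·30.7 + 0.0591·41.8 + 0.0571·38.2 ≈ 38.7755...
→ 38.78.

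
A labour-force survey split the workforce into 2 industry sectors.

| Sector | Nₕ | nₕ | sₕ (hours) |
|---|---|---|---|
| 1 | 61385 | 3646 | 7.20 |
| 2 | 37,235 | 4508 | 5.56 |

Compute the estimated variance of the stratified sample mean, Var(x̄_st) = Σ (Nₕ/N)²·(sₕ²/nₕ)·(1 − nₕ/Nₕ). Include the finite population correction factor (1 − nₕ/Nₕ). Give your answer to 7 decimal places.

0.0060406

N = 98620; Wₕ = Nₕ/N.
sector 1: (61385/98620)²·7.20²/3646·(1 − 3646/61385) = 0.0051814326
sector 2: (37235/98620)²·5.56²/4508·(1 − 4508/37235) = 0.0008591980
Sum = 0.0060406305 → 0.0060406.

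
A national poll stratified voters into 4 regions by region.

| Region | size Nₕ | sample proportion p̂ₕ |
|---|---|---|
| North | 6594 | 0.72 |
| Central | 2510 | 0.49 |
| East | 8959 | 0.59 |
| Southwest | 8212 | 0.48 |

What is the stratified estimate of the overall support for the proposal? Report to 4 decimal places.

0.5787

Wₕ = Nₕ/N with N = 26275: 0.2510, 0.0955, 0.3410, 0.3125.
p̂_st = 0.2510·0.72 + 0.0955·0.49 + 0.3410·0.59 + 0.3125·0.48 ≈ 0.578693... → 0.5787.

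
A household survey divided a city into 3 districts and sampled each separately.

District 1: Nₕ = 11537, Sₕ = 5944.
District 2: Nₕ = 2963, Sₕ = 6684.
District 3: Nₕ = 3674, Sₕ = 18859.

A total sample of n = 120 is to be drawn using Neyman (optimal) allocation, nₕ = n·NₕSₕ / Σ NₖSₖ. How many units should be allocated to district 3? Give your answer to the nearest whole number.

53

Σ NₕSₕ = 11537·5944 + 2963·6684 + 3674·18859 = 157668586.
Share for 3: 69287966/157668586 = 0.43945.
n_3 = 120 × 0.43945 = 52.734... → 53.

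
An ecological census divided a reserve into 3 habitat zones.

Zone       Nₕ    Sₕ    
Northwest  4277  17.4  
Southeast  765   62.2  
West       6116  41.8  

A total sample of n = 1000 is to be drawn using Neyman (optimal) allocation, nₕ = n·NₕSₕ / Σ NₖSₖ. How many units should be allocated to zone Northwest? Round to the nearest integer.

197

Northwest: NₕSₕ = 4277·17.4 = 74419.8
Southeast: NₕSₕ = 765·62.2 = 47583
West: NₕSₕ = 6116·41.8 = 255648.8
Σ NₕSₕ = 377651.6.
n_Northwest = 1000·74419.8/377651.6 = 197.059... → 197.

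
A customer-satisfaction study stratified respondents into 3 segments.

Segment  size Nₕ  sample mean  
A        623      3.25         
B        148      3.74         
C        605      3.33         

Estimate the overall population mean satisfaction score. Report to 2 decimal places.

3.34

x̄_st = (Σ Nₕx̄ₕ) / (Σ Nₕ) = (623·3.25 + 148·3.74 + 605·3.33) / 1376
= 4592.92 / 1376 = 3.3379... → 3.34.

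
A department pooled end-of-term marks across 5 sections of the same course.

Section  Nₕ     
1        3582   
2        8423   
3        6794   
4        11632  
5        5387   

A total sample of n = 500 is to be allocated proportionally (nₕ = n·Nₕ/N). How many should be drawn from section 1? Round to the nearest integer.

Share of section 1 = 3582/35818 = 0.10001.
Allocate 500 × 0.10001 = 50.003... → 50.

50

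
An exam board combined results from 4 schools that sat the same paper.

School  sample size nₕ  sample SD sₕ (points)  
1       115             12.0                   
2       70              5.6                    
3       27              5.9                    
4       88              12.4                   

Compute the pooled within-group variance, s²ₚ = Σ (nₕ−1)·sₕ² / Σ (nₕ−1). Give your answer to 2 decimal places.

Degrees of freedom: 114 + 69 + 26 + 87 = 296.
Σ(nₕ−1)sₕ² = 114·144 + 69·31.36 + 26·34.81 + 87·153.76 = 32862.02.
s²ₚ = 32862.02 / 296 = 111.0203... → 111.02.

111.02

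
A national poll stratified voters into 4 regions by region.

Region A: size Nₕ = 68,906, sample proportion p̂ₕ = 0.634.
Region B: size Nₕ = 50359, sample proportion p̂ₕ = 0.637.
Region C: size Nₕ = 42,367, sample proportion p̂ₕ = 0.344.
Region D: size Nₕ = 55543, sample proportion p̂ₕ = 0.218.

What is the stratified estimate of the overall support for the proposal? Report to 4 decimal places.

0.4717

Wₕ = Nₕ/N with N = 217175: 0.3173, 0.2319, 0.1951, 0.2558.
p̂_st = 0.3173·0.634 + 0.2319·0.637 + 0.1951·0.344 + 0.2558·0.218 ≈ 0.471729... → 0.4717.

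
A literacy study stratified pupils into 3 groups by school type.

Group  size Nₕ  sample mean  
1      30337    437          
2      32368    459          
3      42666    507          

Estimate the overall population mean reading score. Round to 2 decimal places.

472.10

N = 105371; weights Wₕ = Nₕ/N = (0.2879, 0.3072, 0.4049).
x̄_st = Σ Wₕ·x̄ₕ = 0.2879·437 + 0.3072·459 + 0.4049·507 ≈ 472.1018...
→ 472.10.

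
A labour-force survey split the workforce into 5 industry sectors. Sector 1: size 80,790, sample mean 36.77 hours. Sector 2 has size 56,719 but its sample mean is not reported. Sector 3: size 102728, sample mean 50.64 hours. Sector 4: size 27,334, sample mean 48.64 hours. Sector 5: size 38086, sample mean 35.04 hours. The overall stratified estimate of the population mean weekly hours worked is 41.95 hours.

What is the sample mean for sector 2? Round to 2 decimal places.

Σ Nₕx̄ₕ = N·μ, so 56719·x̄_2 = 305657·41.95 − (80790·36.77 + 102728·50.64 + 27334·48.64 + 38086·35.04).
= 12822311.15 − 10836853.42 = 1985457.73.
x̄_2 = 1985457.73 / 56719 = 35.0052... → 35.01.

35.01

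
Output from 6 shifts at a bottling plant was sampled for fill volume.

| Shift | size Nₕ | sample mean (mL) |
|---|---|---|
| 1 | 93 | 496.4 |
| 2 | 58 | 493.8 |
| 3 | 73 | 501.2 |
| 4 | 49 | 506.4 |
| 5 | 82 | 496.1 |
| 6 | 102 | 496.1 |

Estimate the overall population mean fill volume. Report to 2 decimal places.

x̄_st = (Σ Nₕx̄ₕ) / (Σ Nₕ) = (93·496.4 + 58·493.8 + 73·501.2 + 49·506.4 + 82·496.1 + 102·496.1) / 457
= 227489.2 / 457 = 497.7882... → 497.79.

497.79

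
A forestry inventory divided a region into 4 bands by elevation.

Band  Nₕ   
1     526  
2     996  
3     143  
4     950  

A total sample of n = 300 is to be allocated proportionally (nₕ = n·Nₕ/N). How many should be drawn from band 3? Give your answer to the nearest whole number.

N = 526 + 996 + 143 + 950 = 2615.
n_3 = 300·143/2615 = 16.405... → 16.

16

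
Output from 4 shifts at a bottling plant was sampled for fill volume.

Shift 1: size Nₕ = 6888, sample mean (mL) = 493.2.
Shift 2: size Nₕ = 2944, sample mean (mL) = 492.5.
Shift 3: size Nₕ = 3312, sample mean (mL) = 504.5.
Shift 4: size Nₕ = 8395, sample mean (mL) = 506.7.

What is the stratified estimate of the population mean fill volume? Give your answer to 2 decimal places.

500.10

N = 6888 + 2944 + 3312 + 8395 = 21539.
Overall mean = Σ (Nₕ/N)·x̄ₕ — weight by population share, not a simple average.
Σ Nₕx̄ₕ = 6888·493.2 + 2944·492.5 + 3312·504.5 + 8395·506.7 = 3397161.6 + 1449920 + 1670904 + 4253746.5 = 10771732.1.
Divide by N: 10771732.1 / 21539 = 500.1036... → 500.10.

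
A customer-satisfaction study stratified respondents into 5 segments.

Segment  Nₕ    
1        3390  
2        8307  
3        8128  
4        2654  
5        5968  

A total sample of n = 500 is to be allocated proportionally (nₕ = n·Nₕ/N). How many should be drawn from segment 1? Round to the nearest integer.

60

Share of segment 1 = 3390/28447 = 0.11917.
Allocate 500 × 0.11917 = 59.584... → 60.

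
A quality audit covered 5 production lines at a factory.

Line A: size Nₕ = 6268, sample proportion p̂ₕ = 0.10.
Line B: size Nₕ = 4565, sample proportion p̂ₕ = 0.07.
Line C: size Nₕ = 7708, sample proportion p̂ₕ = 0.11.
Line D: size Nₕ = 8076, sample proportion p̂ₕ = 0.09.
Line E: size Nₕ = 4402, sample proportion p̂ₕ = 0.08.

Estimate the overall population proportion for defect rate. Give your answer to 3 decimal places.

N = 6268 + 4565 + 7708 + 8076 + 4402 = 31019.
Overall proportion = Σ (Nₕ/N)·p̂ₕ.
Σ Nₕp̂ₕ = 626.8 + 319.55 + 847.88 + 726.84 + 352.16 = 2873.23.
2873.23 / 31019 = 0.09263... → 0.093.

0.093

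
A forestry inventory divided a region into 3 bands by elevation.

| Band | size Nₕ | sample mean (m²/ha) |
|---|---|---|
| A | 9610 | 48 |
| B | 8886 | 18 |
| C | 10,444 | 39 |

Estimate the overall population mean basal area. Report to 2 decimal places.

x̄_st = (Σ Nₕx̄ₕ) / (Σ Nₕ) = (9610·48 + 8886·18 + 10444·39) / 28940
= 1028544 / 28940 = 35.5406... → 35.54.

35.54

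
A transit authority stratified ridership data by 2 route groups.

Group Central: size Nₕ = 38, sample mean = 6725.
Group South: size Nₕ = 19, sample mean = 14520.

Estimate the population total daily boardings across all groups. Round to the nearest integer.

531430

Central: 38·6725 = 255550
South: 19·14520 = 275880
τ̂ = Σ Nₕx̄ₕ = 531430.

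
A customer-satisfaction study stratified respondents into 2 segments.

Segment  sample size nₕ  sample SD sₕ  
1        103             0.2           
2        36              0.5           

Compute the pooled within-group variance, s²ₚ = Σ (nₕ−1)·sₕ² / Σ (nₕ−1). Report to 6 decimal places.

1: (103−1)·0.2² = 102·0.04 = 4.08
2: (36−1)·0.5² = 35·0.25 = 8.75
Numerator = 12.83; denominator = Σ(nₕ−1) = 137.
s²ₚ = 12.83/137 = 0.09364964... → 0.093650.

0.093650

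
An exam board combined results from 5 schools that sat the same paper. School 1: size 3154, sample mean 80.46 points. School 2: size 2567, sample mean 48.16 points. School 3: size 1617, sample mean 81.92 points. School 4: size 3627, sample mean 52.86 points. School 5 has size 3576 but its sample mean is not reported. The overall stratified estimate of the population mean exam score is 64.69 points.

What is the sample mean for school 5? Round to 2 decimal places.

66.85

N = 3154 + 2567 + 1617 + 3627 + 3576 = 14541.
Overall total = μ·N = 64.69·14541 = 940657.29.
Subtract the known strata: 3154·80.46 + 2567·48.16 + 1617·81.92 + 3627·52.86 = 701585.42.
Remaining total for school 5: 940657.29 − 701585.42 = 239071.87.
Divide by its size: 239071.87 / 3576 = 66.8545... → 66.85.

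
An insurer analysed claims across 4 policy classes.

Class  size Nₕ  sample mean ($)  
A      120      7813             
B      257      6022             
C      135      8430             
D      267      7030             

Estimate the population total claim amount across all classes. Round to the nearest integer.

Population total = Σ Nₕ·x̄ₕ (each stratum's size times its mean).
120·7813 + 257·6022 + 135·8430 + 267·7030 = 937560 + 1547654 + 1138050 + 1877010 = 5500274.

5500274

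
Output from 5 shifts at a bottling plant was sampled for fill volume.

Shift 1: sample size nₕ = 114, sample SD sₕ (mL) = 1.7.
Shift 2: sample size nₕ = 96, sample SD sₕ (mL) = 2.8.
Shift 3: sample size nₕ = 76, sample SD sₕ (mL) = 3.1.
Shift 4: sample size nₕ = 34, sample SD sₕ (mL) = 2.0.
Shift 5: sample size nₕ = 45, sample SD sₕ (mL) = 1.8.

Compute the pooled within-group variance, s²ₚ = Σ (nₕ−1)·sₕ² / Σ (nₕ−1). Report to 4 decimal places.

5.7408

Degrees of freedom: 113 + 95 + 75 + 33 + 44 = 360.
Σ(nₕ−1)sₕ² = 113·2.89 + 95·7.84 + 75·9.61 + 33·4 + 44·3.24 = 2066.68.
s²ₚ = 2066.68 / 360 = 5.740778... → 5.7408.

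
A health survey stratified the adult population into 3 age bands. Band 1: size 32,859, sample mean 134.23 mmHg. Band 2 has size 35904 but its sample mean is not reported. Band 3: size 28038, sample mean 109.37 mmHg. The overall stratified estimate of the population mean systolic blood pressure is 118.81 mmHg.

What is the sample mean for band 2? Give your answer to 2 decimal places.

Σ Nₕx̄ₕ = N·μ, so 35904·x̄_2 = 96801·118.81 − (32859·134.23 + 28038·109.37).
= 11500926.81 − 7477179.63 = 4023747.18.
x̄_2 = 4023747.18 / 35904 = 112.0696... → 112.07.

112.07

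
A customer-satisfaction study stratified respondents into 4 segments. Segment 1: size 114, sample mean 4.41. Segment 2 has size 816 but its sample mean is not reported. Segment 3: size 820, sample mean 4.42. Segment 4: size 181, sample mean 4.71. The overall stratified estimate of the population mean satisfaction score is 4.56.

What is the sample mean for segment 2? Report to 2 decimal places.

Σ Nₕx̄ₕ = N·μ, so 816·x̄_2 = 1931·4.56 − (114·4.41 + 820·4.42 + 181·4.71).
= 8805.36 − 4979.65 = 3825.71.
x̄_2 = 3825.71 / 816 = 4.6884... → 4.69.

4.69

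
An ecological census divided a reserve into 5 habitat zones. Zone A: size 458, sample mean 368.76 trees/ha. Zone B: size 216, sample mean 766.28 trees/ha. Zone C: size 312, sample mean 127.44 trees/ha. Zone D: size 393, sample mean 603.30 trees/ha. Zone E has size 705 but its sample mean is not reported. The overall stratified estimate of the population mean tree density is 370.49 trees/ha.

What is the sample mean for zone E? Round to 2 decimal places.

Σ Nₕx̄ₕ = N·μ, so 705·x̄_E = 2084·370.49 − (458·368.76 + 216·766.28 + 312·127.44 + 393·603.30).
= 772101.16 − 611266.74 = 160834.42.
x̄_E = 160834.42 / 705 = 228.1339... → 228.13.

228.13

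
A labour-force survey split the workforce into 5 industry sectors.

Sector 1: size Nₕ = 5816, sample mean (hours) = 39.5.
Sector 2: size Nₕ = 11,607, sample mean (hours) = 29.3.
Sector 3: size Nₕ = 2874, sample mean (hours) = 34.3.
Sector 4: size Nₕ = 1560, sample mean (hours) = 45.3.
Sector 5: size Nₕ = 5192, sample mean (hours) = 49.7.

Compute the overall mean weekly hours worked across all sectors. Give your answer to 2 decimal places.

N = 5816 + 11607 + 2874 + 1560 + 5192 = 27049.
Weight each subgroup mean by Nₕ/N and sum.
Σ Nₕx̄ₕ = 5816·39.5 + 11607·29.3 + 2874·34.3 + 1560·45.3 + 5192·49.7 = 229732 + 340085.1 + 98578.2 + 70668 + 258042.4 = 997105.7.
Divide by N: 997105.7 / 27049 = 36.8629... → 36.86.

36.86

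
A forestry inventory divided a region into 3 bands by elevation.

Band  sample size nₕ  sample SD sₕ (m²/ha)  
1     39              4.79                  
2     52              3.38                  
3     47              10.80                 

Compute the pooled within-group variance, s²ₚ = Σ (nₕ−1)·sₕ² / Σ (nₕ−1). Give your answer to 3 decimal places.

1: (39−1)·4.79² = 38·22.9441 = 871.8758
2: (52−1)·3.38² = 51·11.4244 = 582.6444
3: (47−1)·10.80² = 46·116.64 = 5365.44
Numerator = 6819.9602; denominator = Σ(nₕ−1) = 135.
s²ₚ = 6819.9602/135 = 50.51822... → 50.518.

50.518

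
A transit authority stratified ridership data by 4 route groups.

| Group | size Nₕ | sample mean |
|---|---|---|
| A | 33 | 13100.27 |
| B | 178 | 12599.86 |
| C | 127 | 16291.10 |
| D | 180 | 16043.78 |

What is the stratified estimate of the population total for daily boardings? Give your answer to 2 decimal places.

7631934.09

A: 33·13100.27 = 432308.91
B: 178·12599.86 = 2242775.08
C: 127·16291.10 = 2068969.7
D: 180·16043.78 = 2887880.4
τ̂ = Σ Nₕx̄ₕ = 7631934.09.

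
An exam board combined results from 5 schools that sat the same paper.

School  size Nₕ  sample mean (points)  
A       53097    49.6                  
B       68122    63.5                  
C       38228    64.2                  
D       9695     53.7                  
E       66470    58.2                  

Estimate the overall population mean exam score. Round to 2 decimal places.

x̄_st = (Σ Nₕx̄ₕ) / (Σ Nₕ) = (53097·49.6 + 68122·63.5 + 38228·64.2 + 9695·53.7 + 66470·58.2) / 235612
= 13802771.3 / 235612 = 58.5826... → 58.58.

58.58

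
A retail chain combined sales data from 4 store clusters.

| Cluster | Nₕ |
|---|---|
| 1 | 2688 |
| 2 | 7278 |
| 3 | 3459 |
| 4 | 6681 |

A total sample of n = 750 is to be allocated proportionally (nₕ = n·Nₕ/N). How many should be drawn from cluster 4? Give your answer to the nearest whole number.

Share of cluster 4 = 6681/20106 = 0.33229.
Allocate 750 × 0.33229 = 249.217... → 249.

249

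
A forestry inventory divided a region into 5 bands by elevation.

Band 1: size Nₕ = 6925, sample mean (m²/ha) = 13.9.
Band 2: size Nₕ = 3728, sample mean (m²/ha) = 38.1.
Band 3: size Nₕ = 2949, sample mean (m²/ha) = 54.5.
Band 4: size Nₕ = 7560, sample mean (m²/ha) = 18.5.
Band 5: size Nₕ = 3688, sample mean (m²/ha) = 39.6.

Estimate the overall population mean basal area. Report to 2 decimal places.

N = 6925 + 3728 + 2949 + 7560 + 3688 = 24850.
The stratified mean weights each stratum mean by its population share Nₕ/N.
Σ Nₕx̄ₕ = 6925·13.9 + 3728·38.1 + 2949·54.5 + 7560·18.5 + 3688·39.6 = 96257.5 + 142036.8 + 160720.5 + 139860 + 146044.8 = 684919.6.
Divide by N: 684919.6 / 24850 = 27.5622... → 27.56.

27.56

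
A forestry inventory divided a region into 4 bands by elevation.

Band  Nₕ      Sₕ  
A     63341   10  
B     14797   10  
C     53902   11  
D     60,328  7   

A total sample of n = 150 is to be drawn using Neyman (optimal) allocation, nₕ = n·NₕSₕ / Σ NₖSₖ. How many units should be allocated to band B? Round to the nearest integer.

Σ NₕSₕ = 63341·10 + 14797·10 + 53902·11 + 60328·7 = 1796598.
Share for B: 147970/1796598 = 0.08236.
n_B = 150 × 0.08236 = 12.354... → 12.

12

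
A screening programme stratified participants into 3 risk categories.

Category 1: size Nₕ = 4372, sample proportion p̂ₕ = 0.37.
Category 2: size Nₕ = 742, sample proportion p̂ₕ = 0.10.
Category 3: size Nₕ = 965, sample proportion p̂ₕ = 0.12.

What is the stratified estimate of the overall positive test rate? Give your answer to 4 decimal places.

0.2974

Wₕ = Nₕ/N with N = 6079: 0.7192, 0.1221, 0.1587.
p̂_st = 0.7192·0.37 + 0.1221·0.10 + 0.1587·0.12 ≈ 0.297358... → 0.2974.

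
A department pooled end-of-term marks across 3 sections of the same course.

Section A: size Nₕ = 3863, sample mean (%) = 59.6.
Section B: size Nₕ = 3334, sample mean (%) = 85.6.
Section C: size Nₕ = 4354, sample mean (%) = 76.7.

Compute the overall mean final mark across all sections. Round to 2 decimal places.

N = 11551; weights Wₕ = Nₕ/N = (0.3344, 0.2886, 0.3769).
x̄_st = Σ Wₕ·x̄ₕ = 0.3344·59.6 + 0.2886·85.6 + 0.3769·76.7 ≈ 73.5501...
→ 73.55.

73.55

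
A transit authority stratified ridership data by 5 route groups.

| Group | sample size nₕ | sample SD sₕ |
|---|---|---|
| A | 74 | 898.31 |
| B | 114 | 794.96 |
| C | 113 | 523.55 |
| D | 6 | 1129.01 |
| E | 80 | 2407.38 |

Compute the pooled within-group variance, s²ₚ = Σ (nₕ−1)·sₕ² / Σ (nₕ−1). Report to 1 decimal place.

Degrees of freedom: 73 + 113 + 112 + 5 + 79 = 382.
Σ(nₕ−1)sₕ² = 73·806960.8561 + 113·631961.4016 + 112·274104.6025 + 5·1274663.5801 + 79·5795478.4644 = 625235612.9442.
s²ₚ = 625235612.9442 / 382 = 1636742.442... → 1636742.4.

1636742.4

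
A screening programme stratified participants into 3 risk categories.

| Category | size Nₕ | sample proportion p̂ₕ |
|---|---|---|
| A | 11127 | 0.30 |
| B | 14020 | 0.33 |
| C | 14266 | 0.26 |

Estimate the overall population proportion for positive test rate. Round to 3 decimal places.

0.296

N = 11127 + 14020 + 14266 = 39413.
Overall proportion = Σ (Nₕ/N)·p̂ₕ.
Σ Nₕp̂ₕ = 3338.1 + 4626.6 + 3709.16 = 11673.86.
11673.86 / 39413 = 0.29619... → 0.296.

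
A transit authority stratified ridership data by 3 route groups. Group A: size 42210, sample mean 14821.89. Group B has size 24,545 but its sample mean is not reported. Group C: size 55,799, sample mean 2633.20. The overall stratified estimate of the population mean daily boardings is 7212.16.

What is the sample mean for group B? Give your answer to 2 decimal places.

4535.23

N = 42210 + 24545 + 55799 = 122554.
Overall total = μ·N = 7212.16·122554 = 883879056.64.
Subtract the known strata: 42210·14821.89 + 55799·2633.20 = 772561903.7.
Remaining total for group B: 883879056.64 − 772561903.7 = 111317152.94.
Divide by its size: 111317152.94 / 24545 = 4535.2273... → 4535.23.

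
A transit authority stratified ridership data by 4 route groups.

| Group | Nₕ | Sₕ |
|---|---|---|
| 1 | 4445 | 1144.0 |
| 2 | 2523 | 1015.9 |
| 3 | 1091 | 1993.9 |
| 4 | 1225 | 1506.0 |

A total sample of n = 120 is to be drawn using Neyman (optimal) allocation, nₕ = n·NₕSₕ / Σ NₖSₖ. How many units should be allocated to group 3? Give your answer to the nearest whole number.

1: NₕSₕ = 4445·1144.0 = 5085080
2: NₕSₕ = 2523·1015.9 = 2563115.7
3: NₕSₕ = 1091·1993.9 = 2175344.9
4: NₕSₕ = 1225·1506.0 = 1844850
Σ NₕSₕ = 11668390.6.
n_3 = 120·2175344.9/11668390.6 = 22.372... → 22.

22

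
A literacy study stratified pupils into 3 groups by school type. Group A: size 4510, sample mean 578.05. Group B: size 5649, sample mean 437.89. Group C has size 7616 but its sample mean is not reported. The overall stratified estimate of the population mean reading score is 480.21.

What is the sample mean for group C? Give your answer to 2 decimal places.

Σ Nₕx̄ₕ = N·μ, so 7616·x̄_C = 17775·480.21 − (4510·578.05 + 5649·437.89).
= 8535732.75 − 5080646.11 = 3455086.64.
x̄_C = 3455086.64 / 7616 = 453.6616... → 453.66.

453.66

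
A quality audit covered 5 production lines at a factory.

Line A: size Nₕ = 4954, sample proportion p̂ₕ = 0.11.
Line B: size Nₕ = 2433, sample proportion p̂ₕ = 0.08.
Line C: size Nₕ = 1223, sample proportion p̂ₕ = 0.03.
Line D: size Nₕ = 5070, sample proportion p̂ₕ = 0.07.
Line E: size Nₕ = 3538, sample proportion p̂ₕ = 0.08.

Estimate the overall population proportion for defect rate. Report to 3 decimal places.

0.082

Wₕ = Nₕ/N with N = 17218: 0.2877, 0.1413, 0.0710, 0.2945, 0.2055.
p̂_st = 0.2877·0.11 + 0.1413·0.08 + 0.0710·0.03 + 0.2945·0.07 + 0.2055·0.08 ≈ 0.08214... → 0.082.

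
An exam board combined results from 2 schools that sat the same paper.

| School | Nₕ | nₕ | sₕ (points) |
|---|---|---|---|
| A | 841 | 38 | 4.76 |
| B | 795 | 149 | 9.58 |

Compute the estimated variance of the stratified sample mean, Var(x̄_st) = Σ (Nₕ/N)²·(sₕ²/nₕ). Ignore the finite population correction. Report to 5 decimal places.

N = 1636; Wₕ = Nₕ/N.
school A: (841/1636)²·4.76²/38 = 0.15756353
school B: (795/1636)²·9.58²/149 = 0.14544956
Sum = 0.30301309 → 0.30301.

0.30301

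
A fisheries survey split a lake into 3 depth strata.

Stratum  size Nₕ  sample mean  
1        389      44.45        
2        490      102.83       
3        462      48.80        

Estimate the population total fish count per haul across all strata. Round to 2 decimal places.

Population total = Σ Nₕ·x̄ₕ (each stratum's size times its mean).
389·44.45 + 490·102.83 + 462·48.80 = 17291.05 + 50386.7 + 22545.6 = 90223.35.

90223.35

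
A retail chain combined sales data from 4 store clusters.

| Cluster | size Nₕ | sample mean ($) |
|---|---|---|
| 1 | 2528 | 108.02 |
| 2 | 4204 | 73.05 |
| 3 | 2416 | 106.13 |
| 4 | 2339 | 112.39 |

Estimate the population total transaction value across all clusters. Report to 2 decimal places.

Population total = Σ Nₕ·x̄ₕ (each stratum's size times its mean).
2528·108.02 + 4204·73.05 + 2416·106.13 + 2339·112.39 = 273074.56 + 307102.2 + 256410.08 + 262880.21 = 1099467.05.

1099467.05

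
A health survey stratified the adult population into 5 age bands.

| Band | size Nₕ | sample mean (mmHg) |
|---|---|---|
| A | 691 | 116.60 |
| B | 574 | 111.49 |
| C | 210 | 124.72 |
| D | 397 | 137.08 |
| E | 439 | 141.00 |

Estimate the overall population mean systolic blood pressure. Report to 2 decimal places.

x̄_st = (Σ Nₕx̄ₕ) / (Σ Nₕ) = (691·116.60 + 574·111.49 + 210·124.72 + 397·137.08 + 439·141.00) / 2311
= 287076.82 / 2311 = 124.2219... → 124.22.

124.22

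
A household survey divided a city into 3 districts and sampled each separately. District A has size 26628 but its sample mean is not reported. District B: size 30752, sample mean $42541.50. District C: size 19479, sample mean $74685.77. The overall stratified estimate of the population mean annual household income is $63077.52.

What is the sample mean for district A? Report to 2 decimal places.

N = 26628 + 30752 + 19479 = 76859.
Overall total = μ·N = 63077.52·76859 = 4848075109.68.
Subtract the known strata: 30752·42541.50 + 19479·74685.77 = 2763040321.83.
Remaining total for district A: 4848075109.68 − 2763040321.83 = 2085034787.85.
Divide by its size: 2085034787.85 / 26628 = 78302.3429... → 78302.34.

78302.34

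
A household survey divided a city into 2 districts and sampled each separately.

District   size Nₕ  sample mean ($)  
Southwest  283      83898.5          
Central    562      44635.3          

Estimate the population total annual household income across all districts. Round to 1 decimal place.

Southwest: 283·83898.5 = 23743275.5
Central: 562·44635.3 = 25085038.6
τ̂ = Σ Nₕx̄ₕ = 48828314.1.

48828314.1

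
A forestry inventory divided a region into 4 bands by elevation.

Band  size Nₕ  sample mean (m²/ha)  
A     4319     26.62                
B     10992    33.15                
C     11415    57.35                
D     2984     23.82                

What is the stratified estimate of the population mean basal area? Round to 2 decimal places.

40.56

x̄_st = (Σ Nₕx̄ₕ) / (Σ Nₕ) = (4319·26.62 + 10992·33.15 + 11415·57.35 + 2984·23.82) / 29710
= 1205085.71 / 29710 = 40.5616... → 40.56.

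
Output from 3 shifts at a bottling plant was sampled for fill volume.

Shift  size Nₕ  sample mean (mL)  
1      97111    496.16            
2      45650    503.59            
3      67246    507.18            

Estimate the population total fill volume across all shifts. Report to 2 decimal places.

Estimate total by summing Nₕ·x̄ₕ over strata.
97111·496.16 + 45650·503.59 + 67246·507.18 = 48182593.76 + 22988883.5 + 34105826.28 = 105277303.54.

105277303.54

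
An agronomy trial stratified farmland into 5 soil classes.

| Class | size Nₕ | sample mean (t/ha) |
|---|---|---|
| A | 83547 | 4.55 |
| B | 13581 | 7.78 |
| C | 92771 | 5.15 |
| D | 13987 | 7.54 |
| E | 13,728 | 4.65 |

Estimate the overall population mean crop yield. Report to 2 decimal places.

x̄_st = (Σ Nₕx̄ₕ) / (Σ Nₕ) = (83547·4.55 + 13581·7.78 + 92771·5.15 + 13987·7.54 + 13728·4.65) / 217614
= 1132866.86 / 217614 = 5.2059... → 5.21.

5.21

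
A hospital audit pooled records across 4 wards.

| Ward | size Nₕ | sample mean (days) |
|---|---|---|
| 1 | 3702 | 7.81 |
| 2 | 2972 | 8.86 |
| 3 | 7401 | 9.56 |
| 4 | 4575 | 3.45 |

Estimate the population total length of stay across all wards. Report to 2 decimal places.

1: 3702·7.81 = 28912.62
2: 2972·8.86 = 26331.92
3: 7401·9.56 = 70753.56
4: 4575·3.45 = 15783.75
τ̂ = Σ Nₕx̄ₕ = 141781.85.

141781.85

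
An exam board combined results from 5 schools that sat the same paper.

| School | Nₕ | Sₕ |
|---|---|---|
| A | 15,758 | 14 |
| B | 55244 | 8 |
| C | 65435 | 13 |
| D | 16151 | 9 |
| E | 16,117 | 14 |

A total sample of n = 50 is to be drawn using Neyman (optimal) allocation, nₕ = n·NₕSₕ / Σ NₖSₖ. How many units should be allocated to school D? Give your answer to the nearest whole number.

4

Σ NₕSₕ = 15758·14 + 55244·8 + 65435·13 + 16151·9 + 16117·14 = 1884216.
Share for D: 145359/1884216 = 0.07715.
n_D = 50 × 0.07715 = 3.857... → 4.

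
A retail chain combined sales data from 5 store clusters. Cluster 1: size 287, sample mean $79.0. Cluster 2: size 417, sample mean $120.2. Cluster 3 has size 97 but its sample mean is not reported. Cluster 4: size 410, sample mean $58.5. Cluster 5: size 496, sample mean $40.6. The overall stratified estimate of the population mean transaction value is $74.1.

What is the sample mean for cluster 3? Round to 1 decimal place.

N = 287 + 417 + 97 + 410 + 496 = 1707.
Overall total = μ·N = 74.1·1707 = 126488.7.
Subtract the known strata: 287·79.0 + 417·120.2 + 410·58.5 + 496·40.6 = 116919.
Remaining total for cluster 3: 126488.7 − 116919 = 9569.7.
Divide by its size: 9569.7 / 97 = 98.657... → 98.7.

98.7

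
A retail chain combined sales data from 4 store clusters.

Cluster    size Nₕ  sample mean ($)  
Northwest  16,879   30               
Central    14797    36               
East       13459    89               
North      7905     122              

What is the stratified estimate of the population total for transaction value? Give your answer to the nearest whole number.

3201323

Population total = Σ Nₕ·x̄ₕ (each stratum's size times its mean).
16879·30 + 14797·36 + 13459·89 + 7905·122 = 506370 + 532692 + 1197851 + 964410 = 3201323.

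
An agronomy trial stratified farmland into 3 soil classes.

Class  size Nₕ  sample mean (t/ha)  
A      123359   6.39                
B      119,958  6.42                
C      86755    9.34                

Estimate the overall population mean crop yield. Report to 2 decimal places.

N = 330072; weights Wₕ = Nₕ/N = (0.3737, 0.3634, 0.2628).
x̄_st = Σ Wₕ·x̄ₕ = 0.3737·6.39 + 0.3634·6.42 + 0.2628·9.34 ≈ 7.1763...
→ 7.18.

7.18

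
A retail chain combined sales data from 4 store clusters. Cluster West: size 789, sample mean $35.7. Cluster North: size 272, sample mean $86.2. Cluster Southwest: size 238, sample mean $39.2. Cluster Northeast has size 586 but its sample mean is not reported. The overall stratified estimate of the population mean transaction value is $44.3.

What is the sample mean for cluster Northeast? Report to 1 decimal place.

N = 789 + 272 + 238 + 586 = 1885.
Overall total = μ·N = 44.3·1885 = 83505.5.
Subtract the known strata: 789·35.7 + 272·86.2 + 238·39.2 = 60943.3.
Remaining total for cluster Northeast: 83505.5 − 60943.3 = 22562.2.
Divide by its size: 22562.2 / 586 = 38.502... → 38.5.

38.5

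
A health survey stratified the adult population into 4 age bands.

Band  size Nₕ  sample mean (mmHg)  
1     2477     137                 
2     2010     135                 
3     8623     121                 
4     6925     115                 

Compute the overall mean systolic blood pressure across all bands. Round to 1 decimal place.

N = 20035; weights Wₕ = Nₕ/N = (0.1236, 0.1003, 0.4304, 0.3456).
x̄_st = Σ Wₕ·x̄ₕ = 0.1236·137 + 0.1003·135 + 0.4304·121 + 0.3456·115 ≈ 122.309...
→ 122.3.

122.3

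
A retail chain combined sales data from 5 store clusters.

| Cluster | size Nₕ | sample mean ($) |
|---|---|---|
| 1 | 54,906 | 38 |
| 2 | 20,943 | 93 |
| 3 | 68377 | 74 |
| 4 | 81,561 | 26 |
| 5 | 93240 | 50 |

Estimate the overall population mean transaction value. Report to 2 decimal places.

49.77

N = 54906 + 20943 + 68377 + 81561 + 93240 = 319027.
Overall mean = Σ (Nₕ/N)·x̄ₕ — weight by population share, not a simple average.
Σ Nₕx̄ₕ = 54906·38 + 20943·93 + 68377·74 + 81561·26 + 93240·50 = 2086428 + 1947699 + 5059898 + 2120586 + 4662000 = 15876611.
Divide by N: 15876611 / 319027 = 49.7657... → 49.77.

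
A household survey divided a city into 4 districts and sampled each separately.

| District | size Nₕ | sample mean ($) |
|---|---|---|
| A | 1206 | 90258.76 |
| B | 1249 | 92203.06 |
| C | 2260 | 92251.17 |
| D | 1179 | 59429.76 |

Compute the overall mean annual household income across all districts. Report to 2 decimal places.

x̄_st = (Σ Nₕx̄ₕ) / (Σ Nₕ) = (1206·90258.76 + 1249·92203.06 + 2260·92251.17 + 1179·59429.76) / 5894
= 502569017.74 / 5894 = 85267.9026... → 85267.90.

85267.90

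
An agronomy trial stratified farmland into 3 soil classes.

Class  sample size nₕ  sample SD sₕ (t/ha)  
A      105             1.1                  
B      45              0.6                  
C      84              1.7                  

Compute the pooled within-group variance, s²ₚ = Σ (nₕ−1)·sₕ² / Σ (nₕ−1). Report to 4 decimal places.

1.6517

Degrees of freedom: 104 + 44 + 83 = 231.
Σ(nₕ−1)sₕ² = 104·1.21 + 44·0.36 + 83·2.89 = 381.55.
s²ₚ = 381.55 / 231 = 1.651732... → 1.6517.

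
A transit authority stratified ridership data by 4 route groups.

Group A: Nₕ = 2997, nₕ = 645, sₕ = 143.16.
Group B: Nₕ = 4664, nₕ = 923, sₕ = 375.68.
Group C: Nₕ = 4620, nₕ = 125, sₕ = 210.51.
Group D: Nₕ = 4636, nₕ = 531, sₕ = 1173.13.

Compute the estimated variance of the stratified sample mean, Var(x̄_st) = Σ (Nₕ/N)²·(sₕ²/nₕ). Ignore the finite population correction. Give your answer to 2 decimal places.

233.70

N = 16917. Term for each stratum: Wₕ²sₕ²/nₕ.
Var(x̄_st) = 0.99726 + 11.62264 + 26.44068 + 194.64261 = 233.70320 → 233.70.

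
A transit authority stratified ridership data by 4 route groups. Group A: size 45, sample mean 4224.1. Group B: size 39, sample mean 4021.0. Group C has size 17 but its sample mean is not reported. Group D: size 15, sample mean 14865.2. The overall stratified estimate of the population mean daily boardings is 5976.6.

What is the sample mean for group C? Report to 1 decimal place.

N = 45 + 39 + 17 + 15 = 116.
Overall total = μ·N = 5976.6·116 = 693285.6.
Subtract the known strata: 45·4224.1 + 39·4021.0 + 15·14865.2 = 569881.5.
Remaining total for group C: 693285.6 − 569881.5 = 123404.1.
Divide by its size: 123404.1 / 17 = 7259.065... → 7259.1.

7259.1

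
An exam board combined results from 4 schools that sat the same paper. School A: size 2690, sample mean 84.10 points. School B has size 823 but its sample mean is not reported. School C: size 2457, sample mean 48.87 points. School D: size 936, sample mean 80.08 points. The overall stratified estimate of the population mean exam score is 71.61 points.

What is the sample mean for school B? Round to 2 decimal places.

89.04

Σ Nₕx̄ₕ = N·μ, so 823·x̄_B = 6906·71.61 − (2690·84.10 + 2457·48.87 + 936·80.08).
= 494538.66 − 421257.47 = 73281.19.
x̄_B = 73281.19 / 823 = 89.0415... → 89.04.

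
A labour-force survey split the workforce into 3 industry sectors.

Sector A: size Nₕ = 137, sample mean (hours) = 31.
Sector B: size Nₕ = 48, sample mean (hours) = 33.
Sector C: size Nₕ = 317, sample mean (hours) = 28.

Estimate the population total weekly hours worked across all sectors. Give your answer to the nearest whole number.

14707

A: 137·31 = 4247
B: 48·33 = 1584
C: 317·28 = 8876
τ̂ = Σ Nₕx̄ₕ = 14707.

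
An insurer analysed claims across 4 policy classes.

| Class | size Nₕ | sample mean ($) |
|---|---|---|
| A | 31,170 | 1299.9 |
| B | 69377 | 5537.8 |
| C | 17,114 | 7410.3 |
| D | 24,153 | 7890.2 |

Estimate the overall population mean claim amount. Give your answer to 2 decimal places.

5232.95

N = 31170 + 69377 + 17114 + 24153 = 141814.
The stratified mean weights each stratum mean by its population share Nₕ/N.
Σ Nₕx̄ₕ = 31170·1299.9 + 69377·5537.8 + 17114·7410.3 + 24153·7890.2 = 40517883 + 384195950.6 + 126819874.2 + 190572000.6 = 742105708.4.
Divide by N: 742105708.4 / 141814 = 5232.9510... → 5232.95.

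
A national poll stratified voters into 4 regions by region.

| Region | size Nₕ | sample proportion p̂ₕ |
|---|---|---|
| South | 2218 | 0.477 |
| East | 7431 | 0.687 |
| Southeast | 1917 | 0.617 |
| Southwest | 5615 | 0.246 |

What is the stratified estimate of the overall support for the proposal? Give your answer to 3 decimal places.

Wₕ = Nₕ/N with N = 17181: 0.1291, 0.4325, 0.1116, 0.3268.
p̂_st = 0.1291·0.477 + 0.4325·0.687 + 0.1116·0.617 + 0.3268·0.246 ≈ 0.50795... → 0.508.

0.508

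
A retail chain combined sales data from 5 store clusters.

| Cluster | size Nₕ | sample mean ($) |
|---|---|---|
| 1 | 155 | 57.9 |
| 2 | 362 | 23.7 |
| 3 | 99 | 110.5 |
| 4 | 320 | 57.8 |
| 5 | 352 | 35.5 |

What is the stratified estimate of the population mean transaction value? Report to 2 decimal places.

46.18

N = 1288; weights Wₕ = Nₕ/N = (0.1203, 0.2811, 0.0769, 0.2484, 0.2733).
x̄_st = Σ Wₕ·x̄ₕ = 0.1203·57.9 + 0.2811·23.7 + 0.0769·110.5 + 0.2484·57.8 + 0.2733·35.5 ≈ 46.1843...
→ 46.18.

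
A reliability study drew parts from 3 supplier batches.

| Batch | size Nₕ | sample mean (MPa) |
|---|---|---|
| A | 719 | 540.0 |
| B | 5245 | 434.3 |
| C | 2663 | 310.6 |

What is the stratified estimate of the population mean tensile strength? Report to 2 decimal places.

N = 8627; weights Wₕ = Nₕ/N = (0.0833, 0.6080, 0.3087).
x̄_st = Σ Wₕ·x̄ₕ = 0.0833·540.0 + 0.6080·434.3 + 0.3087·310.6 ≈ 404.9254...
→ 404.93.

404.93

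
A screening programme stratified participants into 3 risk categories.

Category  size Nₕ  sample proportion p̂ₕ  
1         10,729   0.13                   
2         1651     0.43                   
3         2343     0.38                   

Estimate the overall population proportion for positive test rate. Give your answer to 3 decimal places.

0.203

Wₕ = Nₕ/N with N = 14723: 0.7287, 0.1121, 0.1591.
p̂_st = 0.7287·0.13 + 0.1121·0.43 + 0.1591·0.38 ≈ 0.20343... → 0.203.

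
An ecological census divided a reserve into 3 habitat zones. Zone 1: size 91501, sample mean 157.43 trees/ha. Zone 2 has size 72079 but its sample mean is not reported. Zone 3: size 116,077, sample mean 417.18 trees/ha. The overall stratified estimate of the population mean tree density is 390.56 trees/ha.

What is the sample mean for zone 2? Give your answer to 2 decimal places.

643.64

Σ Nₕx̄ₕ = N·μ, so 72079·x̄_2 = 279657·390.56 − (91501·157.43 + 116077·417.18).
= 109222837.92 − 62830005.29 = 46392832.63.
x̄_2 = 46392832.63 / 72079 = 643.6387... → 643.64.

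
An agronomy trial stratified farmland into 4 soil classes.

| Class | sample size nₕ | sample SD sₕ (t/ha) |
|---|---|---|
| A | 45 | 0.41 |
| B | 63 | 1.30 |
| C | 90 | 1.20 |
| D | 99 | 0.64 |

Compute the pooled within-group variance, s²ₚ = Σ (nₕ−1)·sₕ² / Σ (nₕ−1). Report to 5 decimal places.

A: (45−1)·0.41² = 44·0.1681 = 7.3964
B: (63−1)·1.30² = 62·1.69 = 104.78
C: (90−1)·1.20² = 89·1.44 = 128.16
D: (99−1)·0.64² = 98·0.4096 = 40.1408
Numerator = 280.4772; denominator = Σ(nₕ−1) = 293.
s²ₚ = 280.4772/293 = 0.9572601... → 0.95726.

0.95726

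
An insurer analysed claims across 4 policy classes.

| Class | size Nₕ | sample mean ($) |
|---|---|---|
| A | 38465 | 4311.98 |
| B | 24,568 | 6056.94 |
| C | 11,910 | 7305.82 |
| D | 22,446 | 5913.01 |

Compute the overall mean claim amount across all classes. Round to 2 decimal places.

x̄_st = (Σ Nₕx̄ₕ) / (Σ Nₕ) = (38465·4311.98 + 24568·6056.94 + 11910·7305.82 + 22446·5913.01) / 97389
= 534402951.28 / 97389 = 5487.3030... → 5487.30.

5487.30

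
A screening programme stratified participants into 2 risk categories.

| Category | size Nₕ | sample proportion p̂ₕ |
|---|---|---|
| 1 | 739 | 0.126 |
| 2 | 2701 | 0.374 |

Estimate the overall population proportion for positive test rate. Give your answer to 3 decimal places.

0.321

N = 739 + 2701 = 3440.
Overall proportion = Σ (Nₕ/N)·p̂ₕ.
Σ Nₕp̂ₕ = 93.114 + 1010.174 = 1103.288.
1103.288 / 3440 = 0.32072... → 0.321.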